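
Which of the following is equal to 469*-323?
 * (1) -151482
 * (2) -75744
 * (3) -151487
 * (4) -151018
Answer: 3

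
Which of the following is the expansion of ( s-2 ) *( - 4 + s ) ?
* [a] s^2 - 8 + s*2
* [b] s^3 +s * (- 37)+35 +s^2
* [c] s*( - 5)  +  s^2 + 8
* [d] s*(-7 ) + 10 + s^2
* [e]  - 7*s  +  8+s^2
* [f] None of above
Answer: f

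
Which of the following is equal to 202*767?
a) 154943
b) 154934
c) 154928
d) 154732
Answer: b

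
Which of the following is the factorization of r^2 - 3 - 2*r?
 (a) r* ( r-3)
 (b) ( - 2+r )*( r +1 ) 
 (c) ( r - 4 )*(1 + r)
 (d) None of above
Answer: d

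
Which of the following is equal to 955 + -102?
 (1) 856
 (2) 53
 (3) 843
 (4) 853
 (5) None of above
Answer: 4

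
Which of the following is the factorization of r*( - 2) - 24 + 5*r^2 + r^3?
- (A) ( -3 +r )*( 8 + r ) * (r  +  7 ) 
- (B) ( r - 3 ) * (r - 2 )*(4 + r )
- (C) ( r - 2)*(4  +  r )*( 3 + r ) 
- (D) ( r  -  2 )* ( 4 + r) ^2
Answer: C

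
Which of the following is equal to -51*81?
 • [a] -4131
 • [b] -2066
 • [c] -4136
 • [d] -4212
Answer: a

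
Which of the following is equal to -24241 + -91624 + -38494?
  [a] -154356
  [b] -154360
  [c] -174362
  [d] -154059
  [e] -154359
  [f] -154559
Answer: e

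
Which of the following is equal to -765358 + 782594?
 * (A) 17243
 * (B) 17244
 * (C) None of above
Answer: C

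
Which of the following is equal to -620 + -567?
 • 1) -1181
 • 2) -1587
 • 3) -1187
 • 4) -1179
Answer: 3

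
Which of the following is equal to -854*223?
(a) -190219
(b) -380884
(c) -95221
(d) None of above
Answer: d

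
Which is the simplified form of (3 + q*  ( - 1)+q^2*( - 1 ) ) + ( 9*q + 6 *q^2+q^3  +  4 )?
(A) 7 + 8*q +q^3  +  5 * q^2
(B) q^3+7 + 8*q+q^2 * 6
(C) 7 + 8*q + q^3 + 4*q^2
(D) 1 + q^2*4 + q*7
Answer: A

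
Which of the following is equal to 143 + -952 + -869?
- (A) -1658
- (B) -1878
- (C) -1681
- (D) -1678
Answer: D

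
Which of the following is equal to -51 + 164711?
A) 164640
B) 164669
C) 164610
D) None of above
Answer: D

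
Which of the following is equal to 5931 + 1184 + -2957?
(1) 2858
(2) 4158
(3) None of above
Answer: 2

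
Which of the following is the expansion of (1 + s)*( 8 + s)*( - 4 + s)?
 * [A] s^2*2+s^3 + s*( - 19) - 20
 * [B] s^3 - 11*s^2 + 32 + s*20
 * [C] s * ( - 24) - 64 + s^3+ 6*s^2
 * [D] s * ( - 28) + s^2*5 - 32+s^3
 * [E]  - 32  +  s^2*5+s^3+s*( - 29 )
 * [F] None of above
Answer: D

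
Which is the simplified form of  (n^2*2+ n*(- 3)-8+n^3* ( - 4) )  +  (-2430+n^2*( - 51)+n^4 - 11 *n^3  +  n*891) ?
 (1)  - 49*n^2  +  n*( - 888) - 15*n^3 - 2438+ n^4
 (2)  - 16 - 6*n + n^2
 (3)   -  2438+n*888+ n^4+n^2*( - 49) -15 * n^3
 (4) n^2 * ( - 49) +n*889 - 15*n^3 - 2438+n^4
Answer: 3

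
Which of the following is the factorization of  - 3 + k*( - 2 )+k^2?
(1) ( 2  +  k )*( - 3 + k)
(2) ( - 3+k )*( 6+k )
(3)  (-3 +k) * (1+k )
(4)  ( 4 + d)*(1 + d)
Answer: 3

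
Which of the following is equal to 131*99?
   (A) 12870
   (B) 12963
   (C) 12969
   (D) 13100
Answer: C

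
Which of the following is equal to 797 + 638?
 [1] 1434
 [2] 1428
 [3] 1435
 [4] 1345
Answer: 3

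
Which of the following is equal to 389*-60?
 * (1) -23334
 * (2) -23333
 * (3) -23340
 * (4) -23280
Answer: 3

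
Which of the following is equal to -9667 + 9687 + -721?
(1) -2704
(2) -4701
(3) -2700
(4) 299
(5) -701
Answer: 5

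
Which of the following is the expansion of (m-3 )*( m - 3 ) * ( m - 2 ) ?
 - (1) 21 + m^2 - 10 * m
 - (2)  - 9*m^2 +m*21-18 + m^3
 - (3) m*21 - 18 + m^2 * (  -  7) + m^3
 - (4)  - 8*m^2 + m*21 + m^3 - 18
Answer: 4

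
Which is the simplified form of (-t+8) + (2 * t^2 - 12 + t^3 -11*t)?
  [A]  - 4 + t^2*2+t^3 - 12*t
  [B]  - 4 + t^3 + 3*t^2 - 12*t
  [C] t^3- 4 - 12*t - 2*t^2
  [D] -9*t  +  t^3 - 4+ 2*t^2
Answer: A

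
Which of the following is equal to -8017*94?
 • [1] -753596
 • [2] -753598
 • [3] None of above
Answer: 2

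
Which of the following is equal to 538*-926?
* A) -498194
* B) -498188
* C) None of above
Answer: B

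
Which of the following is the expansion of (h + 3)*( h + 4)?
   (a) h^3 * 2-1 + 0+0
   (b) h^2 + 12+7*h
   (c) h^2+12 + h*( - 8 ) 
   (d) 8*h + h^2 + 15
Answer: b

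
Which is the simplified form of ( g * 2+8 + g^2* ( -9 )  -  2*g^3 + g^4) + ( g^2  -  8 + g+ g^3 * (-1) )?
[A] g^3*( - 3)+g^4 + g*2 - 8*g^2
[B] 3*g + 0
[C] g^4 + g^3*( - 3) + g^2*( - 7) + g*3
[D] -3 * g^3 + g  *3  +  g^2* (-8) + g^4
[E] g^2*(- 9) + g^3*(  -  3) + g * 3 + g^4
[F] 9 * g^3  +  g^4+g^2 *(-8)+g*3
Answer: D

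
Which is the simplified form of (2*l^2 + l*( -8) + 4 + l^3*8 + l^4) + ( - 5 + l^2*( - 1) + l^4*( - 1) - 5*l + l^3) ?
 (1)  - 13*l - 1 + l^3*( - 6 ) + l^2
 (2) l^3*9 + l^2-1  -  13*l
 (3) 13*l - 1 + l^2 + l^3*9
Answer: 2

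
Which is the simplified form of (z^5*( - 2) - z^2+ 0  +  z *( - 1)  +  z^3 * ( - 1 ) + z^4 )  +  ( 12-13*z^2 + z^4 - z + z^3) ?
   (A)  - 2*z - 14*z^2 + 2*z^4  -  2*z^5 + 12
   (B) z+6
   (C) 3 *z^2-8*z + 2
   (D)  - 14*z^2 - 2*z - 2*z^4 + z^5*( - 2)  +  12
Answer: A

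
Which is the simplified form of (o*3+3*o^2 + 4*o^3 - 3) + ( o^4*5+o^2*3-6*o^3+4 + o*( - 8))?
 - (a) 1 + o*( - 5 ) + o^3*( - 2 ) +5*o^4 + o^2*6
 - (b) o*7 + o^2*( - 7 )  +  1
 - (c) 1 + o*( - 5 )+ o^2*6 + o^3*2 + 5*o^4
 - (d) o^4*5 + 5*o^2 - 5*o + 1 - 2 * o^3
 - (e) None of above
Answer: a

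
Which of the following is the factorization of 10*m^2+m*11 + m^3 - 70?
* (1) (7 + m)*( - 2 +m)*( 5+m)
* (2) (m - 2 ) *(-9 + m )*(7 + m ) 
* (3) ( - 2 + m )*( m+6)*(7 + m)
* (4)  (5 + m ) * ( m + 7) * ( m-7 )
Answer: 1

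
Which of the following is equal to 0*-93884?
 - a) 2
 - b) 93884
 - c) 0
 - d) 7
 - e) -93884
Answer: c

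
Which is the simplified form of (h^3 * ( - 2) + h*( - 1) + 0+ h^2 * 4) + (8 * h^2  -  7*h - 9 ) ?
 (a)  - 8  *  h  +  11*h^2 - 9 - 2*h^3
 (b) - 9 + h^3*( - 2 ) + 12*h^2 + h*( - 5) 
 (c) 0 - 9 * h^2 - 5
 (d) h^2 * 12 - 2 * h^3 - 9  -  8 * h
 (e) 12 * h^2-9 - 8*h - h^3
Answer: d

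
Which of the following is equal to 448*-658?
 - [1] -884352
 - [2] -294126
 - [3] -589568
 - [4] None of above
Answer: 4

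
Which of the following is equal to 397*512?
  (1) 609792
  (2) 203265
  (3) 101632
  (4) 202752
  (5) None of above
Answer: 5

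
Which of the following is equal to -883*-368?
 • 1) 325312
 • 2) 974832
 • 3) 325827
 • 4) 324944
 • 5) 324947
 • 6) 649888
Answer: 4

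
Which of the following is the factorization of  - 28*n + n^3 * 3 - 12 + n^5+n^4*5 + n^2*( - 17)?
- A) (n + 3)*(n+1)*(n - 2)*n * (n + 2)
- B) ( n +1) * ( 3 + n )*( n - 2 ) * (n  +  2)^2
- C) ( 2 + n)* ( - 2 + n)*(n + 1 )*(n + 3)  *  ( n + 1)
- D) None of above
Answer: C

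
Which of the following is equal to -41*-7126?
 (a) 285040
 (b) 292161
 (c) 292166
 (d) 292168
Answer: c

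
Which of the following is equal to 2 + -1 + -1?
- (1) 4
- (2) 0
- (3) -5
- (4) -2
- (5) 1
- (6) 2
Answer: 2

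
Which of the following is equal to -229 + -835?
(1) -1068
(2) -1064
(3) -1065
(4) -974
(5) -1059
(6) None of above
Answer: 2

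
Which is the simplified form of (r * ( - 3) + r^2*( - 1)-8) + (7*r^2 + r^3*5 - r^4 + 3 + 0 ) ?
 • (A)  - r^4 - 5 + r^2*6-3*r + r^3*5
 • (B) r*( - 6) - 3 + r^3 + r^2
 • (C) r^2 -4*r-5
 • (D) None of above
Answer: A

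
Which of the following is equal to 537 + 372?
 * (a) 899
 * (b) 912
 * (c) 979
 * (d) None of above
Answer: d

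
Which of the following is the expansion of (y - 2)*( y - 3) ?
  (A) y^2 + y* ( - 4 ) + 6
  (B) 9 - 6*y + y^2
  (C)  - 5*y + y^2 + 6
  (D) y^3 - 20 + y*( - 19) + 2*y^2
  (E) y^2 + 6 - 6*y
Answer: C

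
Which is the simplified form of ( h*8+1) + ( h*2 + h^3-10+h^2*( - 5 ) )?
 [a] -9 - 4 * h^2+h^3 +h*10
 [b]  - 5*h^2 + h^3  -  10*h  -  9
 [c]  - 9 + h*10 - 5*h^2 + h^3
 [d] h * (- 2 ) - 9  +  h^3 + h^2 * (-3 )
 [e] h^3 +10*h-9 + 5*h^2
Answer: c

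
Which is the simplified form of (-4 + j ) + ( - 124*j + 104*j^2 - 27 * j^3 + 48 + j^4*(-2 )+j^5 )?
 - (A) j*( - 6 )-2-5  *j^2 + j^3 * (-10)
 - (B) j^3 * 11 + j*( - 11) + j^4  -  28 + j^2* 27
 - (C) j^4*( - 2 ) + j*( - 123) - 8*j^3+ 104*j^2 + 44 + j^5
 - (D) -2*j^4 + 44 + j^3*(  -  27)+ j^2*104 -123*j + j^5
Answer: D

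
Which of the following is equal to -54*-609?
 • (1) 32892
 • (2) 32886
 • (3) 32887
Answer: 2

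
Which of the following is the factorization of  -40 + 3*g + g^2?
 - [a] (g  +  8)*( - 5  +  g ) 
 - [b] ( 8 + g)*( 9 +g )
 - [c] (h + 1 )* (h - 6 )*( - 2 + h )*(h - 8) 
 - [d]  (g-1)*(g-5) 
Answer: a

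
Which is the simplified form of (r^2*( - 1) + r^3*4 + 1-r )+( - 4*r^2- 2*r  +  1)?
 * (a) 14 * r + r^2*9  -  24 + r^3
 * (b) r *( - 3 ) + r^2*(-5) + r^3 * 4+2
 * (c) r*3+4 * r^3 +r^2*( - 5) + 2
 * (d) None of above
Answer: b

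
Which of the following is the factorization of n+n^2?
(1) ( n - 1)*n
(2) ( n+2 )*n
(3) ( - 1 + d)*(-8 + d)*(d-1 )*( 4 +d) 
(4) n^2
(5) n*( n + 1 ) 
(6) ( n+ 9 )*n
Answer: 5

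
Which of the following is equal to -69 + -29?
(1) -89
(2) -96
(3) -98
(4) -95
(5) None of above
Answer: 3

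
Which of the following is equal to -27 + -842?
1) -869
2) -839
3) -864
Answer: 1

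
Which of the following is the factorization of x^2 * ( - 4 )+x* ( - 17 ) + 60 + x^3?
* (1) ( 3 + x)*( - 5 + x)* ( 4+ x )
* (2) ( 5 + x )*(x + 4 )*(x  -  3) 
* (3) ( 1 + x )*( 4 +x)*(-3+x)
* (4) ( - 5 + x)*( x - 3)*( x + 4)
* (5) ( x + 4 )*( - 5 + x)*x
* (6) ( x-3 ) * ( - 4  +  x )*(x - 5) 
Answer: 4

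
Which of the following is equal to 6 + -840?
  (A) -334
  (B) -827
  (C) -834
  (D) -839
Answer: C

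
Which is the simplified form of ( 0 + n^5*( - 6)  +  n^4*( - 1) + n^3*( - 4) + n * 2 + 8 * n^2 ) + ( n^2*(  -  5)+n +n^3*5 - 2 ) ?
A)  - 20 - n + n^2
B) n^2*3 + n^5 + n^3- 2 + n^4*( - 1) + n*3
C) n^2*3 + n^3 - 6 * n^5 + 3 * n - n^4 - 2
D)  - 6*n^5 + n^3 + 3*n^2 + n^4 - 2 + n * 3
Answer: C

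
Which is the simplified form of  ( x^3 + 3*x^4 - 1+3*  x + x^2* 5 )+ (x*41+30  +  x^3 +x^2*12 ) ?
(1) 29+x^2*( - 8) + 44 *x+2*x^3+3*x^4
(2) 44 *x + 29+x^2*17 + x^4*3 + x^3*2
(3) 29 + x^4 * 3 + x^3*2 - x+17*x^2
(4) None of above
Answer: 2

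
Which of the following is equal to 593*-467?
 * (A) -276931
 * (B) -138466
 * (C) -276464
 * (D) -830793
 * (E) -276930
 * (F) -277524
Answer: A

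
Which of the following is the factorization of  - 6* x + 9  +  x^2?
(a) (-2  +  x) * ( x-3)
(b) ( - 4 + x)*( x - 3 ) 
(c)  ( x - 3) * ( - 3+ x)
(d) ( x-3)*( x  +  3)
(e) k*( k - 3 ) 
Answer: c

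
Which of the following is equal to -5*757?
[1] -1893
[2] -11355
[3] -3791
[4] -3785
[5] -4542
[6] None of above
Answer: 4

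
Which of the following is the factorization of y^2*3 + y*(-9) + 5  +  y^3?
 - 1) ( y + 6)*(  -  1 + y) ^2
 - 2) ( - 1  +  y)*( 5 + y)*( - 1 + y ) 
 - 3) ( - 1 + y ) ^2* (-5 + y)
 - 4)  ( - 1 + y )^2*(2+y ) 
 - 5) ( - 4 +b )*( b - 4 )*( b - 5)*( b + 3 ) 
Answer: 2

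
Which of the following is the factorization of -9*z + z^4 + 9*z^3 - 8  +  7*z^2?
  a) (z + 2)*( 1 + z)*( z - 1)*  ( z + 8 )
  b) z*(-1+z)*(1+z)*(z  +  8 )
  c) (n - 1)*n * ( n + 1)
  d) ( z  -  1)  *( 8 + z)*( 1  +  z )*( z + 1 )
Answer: d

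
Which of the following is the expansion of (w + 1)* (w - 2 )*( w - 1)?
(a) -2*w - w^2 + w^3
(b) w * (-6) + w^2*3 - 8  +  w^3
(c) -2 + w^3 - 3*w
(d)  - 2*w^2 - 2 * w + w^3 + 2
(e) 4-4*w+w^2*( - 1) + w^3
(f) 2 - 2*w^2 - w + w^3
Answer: f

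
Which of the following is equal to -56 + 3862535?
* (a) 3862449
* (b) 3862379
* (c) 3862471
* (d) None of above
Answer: d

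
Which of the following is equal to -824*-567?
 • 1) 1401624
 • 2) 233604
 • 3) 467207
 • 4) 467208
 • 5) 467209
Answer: 4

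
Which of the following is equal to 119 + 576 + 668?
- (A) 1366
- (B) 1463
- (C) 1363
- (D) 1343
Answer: C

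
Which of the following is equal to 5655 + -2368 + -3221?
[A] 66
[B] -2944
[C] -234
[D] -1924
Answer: A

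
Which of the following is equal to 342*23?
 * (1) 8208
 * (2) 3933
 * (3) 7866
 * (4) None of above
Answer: 3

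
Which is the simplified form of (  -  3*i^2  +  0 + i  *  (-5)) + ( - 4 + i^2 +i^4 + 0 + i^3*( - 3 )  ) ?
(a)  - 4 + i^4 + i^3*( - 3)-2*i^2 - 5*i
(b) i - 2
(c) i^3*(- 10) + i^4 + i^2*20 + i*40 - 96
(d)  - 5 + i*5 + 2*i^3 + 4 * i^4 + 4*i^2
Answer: a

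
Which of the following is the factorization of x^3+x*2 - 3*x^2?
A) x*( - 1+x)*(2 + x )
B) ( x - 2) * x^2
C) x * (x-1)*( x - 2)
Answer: C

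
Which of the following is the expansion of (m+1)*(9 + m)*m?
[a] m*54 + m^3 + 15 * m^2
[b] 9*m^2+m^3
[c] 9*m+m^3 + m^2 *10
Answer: c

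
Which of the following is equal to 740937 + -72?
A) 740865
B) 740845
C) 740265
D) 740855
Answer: A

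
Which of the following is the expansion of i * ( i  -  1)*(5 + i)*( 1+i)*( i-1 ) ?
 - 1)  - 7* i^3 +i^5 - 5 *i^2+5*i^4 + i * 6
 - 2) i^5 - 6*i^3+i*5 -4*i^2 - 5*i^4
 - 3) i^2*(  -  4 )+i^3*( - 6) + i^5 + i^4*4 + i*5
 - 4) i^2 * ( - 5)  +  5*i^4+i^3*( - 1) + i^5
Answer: 3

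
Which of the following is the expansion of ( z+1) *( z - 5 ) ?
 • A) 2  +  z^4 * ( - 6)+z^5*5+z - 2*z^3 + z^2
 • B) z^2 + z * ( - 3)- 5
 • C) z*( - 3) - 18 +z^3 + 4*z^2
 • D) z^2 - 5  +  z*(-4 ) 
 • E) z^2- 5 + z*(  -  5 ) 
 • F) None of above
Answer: D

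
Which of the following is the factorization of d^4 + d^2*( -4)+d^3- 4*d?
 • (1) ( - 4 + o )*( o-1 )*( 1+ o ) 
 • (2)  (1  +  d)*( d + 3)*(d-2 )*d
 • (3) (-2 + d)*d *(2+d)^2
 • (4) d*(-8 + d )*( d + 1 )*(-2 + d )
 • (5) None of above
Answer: 5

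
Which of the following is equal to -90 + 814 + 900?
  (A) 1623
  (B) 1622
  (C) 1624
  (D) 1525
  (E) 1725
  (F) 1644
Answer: C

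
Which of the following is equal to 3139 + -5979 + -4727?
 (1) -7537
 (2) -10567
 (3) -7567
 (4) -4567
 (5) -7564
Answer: 3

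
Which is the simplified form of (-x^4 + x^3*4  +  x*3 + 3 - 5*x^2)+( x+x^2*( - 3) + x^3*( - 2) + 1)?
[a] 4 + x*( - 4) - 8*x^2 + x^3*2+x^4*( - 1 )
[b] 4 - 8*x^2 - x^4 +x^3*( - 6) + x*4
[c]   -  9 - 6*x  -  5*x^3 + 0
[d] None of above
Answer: d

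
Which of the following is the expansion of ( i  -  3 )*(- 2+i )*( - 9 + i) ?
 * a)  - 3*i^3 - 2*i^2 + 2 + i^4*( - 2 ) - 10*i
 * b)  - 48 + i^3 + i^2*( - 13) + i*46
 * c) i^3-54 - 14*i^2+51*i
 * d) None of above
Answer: c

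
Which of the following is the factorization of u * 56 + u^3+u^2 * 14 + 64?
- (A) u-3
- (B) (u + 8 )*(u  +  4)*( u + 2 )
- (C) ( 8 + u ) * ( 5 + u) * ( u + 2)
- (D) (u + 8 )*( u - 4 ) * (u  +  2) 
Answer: B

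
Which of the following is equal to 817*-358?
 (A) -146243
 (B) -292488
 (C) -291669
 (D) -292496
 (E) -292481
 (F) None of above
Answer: F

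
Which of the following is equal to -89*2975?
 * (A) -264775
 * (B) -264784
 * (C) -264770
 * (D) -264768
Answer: A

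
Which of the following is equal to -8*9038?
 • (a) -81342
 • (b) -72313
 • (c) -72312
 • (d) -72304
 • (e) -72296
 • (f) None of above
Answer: d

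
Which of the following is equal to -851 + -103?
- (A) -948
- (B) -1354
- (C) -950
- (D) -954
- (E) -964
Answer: D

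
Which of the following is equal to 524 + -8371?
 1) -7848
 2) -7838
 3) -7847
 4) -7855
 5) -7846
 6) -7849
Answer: 3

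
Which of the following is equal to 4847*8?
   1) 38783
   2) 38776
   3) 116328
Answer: 2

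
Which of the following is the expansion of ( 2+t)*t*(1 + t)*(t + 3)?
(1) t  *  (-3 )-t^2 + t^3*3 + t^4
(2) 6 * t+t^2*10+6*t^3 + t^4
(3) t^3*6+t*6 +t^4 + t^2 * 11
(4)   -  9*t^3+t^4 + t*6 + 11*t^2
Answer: 3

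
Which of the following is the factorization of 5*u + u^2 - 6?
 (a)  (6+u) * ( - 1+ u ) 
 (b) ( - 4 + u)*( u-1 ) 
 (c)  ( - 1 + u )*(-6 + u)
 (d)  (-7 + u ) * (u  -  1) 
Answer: a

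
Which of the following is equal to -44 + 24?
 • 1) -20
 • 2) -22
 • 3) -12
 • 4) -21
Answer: 1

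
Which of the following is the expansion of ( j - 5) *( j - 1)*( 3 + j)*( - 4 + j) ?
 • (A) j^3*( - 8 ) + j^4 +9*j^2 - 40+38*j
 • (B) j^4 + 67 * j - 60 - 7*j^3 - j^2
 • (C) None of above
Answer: B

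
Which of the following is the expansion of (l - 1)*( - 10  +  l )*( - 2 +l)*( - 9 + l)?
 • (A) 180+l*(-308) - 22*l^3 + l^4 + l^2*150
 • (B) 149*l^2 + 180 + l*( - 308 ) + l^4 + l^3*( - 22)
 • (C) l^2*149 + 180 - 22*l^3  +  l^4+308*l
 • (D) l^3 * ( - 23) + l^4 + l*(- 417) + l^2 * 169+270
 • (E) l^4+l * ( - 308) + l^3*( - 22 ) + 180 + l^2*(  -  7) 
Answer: B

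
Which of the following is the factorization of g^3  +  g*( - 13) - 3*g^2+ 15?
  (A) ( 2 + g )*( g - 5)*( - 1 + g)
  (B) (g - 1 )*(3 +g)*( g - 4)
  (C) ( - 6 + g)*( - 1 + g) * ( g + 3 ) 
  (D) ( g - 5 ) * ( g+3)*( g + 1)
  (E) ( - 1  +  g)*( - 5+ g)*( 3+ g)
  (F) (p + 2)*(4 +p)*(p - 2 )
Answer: E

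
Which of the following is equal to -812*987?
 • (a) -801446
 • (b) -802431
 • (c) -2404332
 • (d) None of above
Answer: d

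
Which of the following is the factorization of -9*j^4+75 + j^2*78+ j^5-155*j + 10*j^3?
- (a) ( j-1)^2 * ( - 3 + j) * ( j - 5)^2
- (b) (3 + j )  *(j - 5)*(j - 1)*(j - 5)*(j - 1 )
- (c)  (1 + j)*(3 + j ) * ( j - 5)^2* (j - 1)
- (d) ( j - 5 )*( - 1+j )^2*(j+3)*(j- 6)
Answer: b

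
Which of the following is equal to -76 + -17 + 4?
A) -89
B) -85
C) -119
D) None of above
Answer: A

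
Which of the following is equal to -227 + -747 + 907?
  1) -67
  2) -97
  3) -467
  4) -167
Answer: 1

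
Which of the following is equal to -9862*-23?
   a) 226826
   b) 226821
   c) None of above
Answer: a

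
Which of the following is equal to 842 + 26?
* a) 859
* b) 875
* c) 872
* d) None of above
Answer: d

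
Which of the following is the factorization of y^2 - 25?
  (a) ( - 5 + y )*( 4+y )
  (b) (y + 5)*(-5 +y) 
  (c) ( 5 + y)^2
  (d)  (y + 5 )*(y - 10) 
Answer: b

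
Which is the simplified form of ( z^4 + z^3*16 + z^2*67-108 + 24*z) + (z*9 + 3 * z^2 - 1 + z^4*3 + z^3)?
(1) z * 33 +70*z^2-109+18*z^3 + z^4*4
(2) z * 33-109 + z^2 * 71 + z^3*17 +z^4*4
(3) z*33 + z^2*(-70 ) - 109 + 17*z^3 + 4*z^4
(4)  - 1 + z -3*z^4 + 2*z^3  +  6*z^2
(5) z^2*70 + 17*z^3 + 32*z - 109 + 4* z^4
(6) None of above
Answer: 6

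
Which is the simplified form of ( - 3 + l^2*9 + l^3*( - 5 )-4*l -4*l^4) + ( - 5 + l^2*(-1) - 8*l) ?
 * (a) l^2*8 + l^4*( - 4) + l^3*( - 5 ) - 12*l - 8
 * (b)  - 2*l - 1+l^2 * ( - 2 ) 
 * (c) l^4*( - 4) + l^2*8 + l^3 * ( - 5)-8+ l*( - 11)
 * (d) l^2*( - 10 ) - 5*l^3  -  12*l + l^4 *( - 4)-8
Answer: a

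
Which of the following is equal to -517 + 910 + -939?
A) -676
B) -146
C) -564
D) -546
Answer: D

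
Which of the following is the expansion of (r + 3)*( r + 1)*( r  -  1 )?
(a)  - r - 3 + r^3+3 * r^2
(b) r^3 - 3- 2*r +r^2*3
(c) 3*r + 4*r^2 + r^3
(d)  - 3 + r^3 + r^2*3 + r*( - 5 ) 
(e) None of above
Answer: a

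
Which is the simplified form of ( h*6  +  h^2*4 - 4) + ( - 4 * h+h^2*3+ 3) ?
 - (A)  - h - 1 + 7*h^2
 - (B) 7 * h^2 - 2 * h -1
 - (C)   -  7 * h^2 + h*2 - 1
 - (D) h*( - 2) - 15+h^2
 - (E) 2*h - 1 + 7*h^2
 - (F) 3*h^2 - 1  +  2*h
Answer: E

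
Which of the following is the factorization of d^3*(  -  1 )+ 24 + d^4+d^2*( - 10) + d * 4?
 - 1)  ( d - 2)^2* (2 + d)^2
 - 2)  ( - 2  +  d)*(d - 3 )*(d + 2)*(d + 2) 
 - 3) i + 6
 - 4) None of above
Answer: 2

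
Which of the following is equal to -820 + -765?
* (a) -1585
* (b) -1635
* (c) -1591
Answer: a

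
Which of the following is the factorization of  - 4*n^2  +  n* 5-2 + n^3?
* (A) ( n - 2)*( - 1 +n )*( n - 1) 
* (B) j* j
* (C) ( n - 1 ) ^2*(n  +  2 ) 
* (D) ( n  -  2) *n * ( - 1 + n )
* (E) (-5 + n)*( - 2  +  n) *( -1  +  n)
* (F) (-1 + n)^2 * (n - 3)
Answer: A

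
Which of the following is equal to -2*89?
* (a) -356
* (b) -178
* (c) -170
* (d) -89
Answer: b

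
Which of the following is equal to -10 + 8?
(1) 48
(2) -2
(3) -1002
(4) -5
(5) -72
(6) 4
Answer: 2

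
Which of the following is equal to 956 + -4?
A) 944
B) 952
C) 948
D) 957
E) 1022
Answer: B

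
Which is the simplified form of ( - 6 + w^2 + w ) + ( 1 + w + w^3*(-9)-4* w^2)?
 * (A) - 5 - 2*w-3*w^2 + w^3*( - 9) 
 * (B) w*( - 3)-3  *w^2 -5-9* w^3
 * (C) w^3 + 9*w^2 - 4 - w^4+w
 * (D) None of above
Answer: D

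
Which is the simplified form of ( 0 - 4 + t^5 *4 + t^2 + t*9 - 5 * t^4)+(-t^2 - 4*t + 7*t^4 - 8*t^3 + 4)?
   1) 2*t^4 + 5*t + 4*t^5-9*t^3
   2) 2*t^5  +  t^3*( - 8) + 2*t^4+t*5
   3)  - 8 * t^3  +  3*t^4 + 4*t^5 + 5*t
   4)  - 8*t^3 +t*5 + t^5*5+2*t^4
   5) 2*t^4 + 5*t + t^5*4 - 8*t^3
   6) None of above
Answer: 5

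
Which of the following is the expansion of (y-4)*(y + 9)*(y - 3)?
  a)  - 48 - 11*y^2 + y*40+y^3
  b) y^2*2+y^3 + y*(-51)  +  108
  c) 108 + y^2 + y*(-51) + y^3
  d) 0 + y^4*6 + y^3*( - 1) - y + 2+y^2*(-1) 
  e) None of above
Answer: b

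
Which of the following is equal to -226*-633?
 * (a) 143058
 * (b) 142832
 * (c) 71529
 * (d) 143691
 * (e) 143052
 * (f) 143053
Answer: a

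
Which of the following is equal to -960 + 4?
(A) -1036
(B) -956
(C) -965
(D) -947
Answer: B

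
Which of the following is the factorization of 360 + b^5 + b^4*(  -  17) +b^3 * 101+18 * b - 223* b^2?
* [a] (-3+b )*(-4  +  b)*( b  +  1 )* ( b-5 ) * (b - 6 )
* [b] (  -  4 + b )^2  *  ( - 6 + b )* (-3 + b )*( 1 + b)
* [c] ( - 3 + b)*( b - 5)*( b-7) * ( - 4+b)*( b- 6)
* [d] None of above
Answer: a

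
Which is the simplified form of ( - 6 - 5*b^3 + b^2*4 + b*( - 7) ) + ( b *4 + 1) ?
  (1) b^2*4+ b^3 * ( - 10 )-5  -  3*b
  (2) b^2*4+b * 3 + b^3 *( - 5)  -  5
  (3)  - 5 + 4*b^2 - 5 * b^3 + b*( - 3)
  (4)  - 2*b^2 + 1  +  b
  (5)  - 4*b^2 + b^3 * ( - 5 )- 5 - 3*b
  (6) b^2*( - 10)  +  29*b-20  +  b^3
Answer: 3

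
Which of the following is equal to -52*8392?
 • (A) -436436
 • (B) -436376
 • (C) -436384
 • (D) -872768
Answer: C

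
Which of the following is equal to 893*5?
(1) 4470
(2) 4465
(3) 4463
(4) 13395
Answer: 2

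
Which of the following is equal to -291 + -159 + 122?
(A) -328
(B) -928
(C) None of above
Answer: A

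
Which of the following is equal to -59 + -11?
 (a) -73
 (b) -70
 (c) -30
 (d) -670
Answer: b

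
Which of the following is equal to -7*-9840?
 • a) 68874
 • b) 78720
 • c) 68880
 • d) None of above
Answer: c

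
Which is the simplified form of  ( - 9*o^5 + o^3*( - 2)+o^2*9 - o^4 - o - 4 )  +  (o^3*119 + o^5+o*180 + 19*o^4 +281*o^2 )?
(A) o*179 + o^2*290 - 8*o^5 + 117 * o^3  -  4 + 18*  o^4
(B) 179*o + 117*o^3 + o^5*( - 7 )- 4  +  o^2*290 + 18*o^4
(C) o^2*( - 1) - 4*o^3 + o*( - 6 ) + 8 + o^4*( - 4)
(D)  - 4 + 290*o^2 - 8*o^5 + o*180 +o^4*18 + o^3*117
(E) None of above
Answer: A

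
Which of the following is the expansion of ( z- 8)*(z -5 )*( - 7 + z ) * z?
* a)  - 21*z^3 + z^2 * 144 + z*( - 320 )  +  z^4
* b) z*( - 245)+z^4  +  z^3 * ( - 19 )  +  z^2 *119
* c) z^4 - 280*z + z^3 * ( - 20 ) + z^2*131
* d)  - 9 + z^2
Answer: c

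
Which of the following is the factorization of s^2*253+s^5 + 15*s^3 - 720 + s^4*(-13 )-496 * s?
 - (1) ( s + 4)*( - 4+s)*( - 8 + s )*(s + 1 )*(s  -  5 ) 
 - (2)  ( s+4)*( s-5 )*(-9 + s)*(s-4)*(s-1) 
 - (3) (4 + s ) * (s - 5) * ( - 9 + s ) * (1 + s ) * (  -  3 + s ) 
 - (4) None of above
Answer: 4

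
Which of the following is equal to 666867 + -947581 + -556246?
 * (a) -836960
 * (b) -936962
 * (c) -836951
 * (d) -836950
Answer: a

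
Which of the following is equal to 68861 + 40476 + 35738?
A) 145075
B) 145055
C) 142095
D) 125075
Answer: A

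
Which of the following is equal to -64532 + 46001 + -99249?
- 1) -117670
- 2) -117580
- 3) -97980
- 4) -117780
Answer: 4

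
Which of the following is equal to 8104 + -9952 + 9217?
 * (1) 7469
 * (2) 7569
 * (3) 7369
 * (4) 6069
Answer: 3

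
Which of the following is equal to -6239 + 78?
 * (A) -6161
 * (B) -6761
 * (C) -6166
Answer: A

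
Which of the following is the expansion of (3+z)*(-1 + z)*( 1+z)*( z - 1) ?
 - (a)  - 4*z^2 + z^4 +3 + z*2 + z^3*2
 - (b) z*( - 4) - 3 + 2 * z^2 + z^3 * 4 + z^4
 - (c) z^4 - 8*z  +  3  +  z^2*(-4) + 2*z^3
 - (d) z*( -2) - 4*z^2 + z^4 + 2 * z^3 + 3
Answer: d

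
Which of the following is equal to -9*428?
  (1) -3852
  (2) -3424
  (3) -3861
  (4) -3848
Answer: 1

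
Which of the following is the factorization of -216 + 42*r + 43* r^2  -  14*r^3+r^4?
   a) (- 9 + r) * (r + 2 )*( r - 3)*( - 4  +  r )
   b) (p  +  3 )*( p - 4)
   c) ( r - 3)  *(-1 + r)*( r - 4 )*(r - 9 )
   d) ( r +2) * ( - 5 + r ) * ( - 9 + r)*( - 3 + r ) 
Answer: a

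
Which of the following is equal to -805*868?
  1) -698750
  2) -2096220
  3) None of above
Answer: 3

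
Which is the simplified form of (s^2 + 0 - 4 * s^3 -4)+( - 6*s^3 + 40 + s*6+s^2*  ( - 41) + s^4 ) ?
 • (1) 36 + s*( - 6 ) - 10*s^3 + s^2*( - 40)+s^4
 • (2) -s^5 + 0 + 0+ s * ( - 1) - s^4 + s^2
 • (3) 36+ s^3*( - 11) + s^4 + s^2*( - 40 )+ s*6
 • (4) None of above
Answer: 4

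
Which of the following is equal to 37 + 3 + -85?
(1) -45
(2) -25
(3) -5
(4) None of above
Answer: 1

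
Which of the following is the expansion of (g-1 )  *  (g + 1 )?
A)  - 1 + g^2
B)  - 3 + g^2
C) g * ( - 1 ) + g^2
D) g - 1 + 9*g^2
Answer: A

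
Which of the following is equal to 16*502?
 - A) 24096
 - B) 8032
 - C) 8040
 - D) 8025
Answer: B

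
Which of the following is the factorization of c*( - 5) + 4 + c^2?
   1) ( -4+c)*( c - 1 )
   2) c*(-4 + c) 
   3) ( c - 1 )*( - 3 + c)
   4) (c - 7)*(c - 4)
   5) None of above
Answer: 1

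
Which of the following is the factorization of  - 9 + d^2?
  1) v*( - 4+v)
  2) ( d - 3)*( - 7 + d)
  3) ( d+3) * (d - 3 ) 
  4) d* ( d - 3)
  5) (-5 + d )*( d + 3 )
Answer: 3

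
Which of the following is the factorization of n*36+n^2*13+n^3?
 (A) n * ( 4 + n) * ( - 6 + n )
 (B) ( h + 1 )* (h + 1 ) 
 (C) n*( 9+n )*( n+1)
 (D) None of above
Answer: D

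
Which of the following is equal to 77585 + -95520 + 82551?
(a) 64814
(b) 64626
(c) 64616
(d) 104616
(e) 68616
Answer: c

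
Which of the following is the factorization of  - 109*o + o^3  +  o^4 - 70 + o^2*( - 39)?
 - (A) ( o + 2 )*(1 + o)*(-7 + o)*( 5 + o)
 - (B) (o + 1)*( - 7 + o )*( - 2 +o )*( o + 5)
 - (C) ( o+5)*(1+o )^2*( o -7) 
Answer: A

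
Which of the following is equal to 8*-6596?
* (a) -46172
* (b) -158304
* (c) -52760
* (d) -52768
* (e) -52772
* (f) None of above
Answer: d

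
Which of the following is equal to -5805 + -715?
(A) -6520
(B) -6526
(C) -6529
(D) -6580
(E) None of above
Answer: A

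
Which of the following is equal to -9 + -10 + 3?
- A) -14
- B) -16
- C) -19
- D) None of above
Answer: B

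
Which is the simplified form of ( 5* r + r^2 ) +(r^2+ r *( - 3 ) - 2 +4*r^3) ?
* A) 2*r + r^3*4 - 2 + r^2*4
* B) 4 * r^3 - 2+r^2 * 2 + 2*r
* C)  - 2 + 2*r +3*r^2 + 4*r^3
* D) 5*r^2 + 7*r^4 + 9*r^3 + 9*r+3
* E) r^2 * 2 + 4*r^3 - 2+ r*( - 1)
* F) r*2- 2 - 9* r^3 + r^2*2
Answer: B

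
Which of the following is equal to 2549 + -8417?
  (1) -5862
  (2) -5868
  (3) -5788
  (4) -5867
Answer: 2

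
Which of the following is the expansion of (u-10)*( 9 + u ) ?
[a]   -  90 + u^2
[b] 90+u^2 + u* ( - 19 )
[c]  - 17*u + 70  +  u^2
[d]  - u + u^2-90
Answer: d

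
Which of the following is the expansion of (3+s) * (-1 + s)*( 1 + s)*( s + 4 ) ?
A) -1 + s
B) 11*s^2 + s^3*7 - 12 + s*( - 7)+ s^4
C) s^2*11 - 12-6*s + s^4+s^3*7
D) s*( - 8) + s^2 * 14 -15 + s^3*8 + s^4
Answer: B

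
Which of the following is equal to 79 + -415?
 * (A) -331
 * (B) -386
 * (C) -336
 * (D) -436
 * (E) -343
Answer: C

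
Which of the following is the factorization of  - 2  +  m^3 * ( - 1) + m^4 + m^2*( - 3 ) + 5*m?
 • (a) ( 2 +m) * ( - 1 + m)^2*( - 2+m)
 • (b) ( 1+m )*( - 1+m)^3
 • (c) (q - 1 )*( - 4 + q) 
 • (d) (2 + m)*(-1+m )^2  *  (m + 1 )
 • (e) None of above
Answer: e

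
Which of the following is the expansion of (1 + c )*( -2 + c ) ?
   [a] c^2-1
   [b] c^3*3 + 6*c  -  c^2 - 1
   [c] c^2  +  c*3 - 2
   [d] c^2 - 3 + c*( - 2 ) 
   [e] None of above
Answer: e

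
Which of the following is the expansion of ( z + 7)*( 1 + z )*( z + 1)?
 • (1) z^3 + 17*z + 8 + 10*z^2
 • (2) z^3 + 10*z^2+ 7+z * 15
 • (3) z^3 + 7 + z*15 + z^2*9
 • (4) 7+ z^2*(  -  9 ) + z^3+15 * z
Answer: 3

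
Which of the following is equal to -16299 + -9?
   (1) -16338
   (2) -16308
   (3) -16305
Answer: 2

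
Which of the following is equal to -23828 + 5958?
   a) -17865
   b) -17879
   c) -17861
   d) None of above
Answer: d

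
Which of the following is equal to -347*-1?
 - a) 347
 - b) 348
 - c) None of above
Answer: a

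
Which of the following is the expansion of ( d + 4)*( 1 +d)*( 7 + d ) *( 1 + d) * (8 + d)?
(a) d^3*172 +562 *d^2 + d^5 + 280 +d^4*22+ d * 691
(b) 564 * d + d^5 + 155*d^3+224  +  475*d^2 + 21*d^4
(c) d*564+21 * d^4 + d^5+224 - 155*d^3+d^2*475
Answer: b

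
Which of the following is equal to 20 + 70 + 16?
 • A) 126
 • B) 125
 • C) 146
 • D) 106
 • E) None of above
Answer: D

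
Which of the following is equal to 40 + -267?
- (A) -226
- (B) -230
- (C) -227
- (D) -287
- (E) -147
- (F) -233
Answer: C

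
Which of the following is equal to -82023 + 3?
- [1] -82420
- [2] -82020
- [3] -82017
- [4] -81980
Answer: 2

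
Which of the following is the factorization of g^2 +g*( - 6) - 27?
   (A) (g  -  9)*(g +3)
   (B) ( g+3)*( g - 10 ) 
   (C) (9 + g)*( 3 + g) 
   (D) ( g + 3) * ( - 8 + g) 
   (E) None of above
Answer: A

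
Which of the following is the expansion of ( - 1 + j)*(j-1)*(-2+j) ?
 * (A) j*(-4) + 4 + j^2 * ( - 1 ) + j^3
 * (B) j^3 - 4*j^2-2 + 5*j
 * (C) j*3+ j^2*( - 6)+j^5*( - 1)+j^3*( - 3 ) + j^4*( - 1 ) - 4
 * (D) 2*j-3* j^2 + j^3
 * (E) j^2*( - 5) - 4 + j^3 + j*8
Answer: B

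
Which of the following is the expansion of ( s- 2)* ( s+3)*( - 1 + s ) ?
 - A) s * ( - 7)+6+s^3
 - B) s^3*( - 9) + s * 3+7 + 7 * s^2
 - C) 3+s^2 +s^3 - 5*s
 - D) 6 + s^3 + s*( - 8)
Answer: A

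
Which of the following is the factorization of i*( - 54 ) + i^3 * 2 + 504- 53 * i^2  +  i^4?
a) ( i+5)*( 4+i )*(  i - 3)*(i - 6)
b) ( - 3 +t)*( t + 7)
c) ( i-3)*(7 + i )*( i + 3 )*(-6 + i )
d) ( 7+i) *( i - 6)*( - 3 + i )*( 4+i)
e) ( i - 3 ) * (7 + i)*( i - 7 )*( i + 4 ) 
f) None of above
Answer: d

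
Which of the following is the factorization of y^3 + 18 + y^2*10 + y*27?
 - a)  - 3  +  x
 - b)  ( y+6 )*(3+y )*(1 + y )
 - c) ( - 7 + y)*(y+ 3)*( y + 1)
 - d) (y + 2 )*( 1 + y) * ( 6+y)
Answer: b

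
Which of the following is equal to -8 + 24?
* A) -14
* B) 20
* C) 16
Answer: C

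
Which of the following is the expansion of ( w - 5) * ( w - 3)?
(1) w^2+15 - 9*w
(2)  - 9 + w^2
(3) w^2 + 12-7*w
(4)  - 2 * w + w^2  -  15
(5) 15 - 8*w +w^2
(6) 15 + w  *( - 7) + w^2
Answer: 5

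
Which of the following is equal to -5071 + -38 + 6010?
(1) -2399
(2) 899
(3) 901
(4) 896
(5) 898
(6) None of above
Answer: 3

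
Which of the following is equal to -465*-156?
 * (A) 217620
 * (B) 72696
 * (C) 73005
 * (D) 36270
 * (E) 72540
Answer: E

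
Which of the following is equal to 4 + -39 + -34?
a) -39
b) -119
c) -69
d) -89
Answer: c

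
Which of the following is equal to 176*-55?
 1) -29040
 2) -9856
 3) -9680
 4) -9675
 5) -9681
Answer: 3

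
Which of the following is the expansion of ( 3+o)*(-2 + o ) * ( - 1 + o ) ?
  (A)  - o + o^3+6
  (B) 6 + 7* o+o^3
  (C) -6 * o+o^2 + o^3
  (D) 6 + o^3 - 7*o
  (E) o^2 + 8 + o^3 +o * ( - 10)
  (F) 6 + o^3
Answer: D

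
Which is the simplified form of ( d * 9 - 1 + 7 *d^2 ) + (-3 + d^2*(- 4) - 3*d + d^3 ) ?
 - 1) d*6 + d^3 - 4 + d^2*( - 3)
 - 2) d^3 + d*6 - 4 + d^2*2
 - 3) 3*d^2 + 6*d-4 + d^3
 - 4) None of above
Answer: 3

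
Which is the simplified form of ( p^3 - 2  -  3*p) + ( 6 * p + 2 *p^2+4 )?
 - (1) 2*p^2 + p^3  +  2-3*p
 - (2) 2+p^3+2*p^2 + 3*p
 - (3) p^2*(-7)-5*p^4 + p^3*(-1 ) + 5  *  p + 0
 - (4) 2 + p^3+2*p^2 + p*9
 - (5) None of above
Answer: 2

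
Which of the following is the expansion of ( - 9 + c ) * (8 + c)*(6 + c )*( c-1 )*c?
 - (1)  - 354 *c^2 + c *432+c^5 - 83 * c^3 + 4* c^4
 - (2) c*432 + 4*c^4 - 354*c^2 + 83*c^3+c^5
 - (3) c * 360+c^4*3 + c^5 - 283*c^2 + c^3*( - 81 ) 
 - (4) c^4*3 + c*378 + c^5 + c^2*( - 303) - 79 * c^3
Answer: 1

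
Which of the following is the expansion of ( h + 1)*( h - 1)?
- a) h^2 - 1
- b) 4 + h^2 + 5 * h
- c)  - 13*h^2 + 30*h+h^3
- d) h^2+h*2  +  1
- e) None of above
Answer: a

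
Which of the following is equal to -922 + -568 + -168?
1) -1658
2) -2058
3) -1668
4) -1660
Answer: 1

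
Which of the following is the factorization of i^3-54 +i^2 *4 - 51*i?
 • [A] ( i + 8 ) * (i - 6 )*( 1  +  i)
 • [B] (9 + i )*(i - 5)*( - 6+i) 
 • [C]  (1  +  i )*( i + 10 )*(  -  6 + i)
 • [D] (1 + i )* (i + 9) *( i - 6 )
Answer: D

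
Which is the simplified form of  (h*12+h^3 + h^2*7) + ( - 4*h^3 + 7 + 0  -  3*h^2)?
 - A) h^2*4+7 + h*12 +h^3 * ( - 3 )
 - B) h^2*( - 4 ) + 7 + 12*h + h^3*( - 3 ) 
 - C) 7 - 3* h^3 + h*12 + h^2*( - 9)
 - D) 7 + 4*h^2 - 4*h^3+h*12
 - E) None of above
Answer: A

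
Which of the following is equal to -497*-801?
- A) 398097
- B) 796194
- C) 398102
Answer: A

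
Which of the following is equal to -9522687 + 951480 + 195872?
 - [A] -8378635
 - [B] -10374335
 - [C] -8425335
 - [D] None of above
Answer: D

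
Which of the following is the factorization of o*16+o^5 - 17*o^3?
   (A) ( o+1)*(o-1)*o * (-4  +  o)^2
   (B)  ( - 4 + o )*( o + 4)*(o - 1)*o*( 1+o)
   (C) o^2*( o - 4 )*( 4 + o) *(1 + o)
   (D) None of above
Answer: B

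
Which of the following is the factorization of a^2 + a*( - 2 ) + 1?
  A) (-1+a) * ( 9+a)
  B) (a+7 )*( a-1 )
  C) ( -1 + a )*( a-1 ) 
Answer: C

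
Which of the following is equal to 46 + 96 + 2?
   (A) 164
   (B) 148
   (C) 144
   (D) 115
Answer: C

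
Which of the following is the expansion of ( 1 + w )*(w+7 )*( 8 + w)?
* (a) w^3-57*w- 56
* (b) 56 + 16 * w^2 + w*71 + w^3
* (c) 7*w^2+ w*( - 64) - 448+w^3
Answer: b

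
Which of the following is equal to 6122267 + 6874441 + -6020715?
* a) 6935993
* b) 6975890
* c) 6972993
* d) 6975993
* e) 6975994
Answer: d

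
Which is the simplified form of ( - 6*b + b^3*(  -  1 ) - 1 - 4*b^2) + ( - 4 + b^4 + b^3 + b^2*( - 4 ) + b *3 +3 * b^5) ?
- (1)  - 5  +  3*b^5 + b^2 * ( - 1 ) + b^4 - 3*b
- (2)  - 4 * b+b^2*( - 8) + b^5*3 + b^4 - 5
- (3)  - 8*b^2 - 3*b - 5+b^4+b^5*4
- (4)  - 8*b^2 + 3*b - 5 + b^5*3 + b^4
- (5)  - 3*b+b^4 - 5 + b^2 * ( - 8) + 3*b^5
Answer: 5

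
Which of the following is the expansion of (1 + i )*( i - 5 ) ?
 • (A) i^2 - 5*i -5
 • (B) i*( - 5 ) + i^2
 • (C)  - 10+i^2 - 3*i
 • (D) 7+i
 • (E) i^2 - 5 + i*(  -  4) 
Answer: E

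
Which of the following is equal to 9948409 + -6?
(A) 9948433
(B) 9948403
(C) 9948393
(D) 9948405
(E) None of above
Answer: B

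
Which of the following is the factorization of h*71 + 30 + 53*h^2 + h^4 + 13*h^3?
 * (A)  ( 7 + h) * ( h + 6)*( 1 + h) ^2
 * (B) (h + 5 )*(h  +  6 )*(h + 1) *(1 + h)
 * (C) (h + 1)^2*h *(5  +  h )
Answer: B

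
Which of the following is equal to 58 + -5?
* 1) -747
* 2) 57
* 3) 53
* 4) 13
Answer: 3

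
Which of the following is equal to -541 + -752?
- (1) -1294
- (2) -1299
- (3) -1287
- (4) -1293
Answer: 4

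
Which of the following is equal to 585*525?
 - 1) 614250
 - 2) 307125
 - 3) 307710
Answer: 2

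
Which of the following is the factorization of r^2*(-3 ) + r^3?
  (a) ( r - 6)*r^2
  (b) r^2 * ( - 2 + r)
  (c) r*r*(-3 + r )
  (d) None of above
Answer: c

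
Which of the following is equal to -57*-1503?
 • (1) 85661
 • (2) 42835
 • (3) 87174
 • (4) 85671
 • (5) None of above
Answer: 4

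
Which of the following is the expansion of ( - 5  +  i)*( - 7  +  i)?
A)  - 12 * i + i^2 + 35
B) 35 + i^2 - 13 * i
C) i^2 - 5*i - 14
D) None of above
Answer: A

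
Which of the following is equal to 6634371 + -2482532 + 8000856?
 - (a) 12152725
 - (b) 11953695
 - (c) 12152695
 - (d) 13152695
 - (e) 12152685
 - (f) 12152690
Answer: c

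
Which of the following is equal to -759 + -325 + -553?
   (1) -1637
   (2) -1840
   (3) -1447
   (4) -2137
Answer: 1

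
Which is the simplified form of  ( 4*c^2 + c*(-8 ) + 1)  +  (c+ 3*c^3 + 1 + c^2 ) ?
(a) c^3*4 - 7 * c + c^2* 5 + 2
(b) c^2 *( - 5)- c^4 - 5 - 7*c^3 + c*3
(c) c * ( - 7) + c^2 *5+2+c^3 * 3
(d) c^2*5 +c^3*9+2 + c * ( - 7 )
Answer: c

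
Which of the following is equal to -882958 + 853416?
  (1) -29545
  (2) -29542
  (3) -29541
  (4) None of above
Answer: 2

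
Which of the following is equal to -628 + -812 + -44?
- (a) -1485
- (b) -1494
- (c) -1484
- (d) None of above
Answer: c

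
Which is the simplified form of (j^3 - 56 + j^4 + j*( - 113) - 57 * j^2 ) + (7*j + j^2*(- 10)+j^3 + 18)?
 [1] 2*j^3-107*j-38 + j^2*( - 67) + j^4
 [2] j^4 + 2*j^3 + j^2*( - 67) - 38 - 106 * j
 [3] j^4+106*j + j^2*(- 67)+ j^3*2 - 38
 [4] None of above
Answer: 2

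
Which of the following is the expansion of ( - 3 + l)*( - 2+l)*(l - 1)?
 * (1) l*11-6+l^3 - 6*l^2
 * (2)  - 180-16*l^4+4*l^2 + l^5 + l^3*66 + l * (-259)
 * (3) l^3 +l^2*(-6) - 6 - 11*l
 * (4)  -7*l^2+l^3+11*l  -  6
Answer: 1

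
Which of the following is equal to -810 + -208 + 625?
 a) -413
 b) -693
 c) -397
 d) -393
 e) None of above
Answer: d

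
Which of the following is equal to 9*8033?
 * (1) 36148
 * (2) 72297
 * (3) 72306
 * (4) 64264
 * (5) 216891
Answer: 2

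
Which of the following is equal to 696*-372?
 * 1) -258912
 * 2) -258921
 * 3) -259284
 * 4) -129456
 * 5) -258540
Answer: 1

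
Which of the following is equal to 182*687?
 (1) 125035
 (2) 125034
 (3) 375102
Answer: 2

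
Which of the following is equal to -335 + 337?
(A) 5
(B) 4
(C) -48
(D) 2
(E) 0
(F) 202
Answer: D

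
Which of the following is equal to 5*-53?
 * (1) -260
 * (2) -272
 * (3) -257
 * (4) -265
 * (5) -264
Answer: 4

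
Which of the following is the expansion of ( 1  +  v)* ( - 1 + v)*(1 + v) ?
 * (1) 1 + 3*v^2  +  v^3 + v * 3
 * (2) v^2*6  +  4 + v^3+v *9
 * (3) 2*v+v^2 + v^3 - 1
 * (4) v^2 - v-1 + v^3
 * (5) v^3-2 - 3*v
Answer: 4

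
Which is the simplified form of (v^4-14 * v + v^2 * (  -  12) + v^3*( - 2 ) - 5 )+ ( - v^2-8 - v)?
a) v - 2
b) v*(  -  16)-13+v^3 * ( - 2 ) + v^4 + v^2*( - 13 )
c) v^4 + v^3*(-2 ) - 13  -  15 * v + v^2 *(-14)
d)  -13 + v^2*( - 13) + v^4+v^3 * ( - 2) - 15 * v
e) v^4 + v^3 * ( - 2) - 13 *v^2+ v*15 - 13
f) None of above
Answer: d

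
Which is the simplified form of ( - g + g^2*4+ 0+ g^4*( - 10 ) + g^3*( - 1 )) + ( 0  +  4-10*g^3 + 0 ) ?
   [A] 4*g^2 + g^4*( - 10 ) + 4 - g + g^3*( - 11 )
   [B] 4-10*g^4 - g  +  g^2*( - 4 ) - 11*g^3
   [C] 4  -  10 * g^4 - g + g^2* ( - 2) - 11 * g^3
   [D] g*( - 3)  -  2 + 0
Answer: A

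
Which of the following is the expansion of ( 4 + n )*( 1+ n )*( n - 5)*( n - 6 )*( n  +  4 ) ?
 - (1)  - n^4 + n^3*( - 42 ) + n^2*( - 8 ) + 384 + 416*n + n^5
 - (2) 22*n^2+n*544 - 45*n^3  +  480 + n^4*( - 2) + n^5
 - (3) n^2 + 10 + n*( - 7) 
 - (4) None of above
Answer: 2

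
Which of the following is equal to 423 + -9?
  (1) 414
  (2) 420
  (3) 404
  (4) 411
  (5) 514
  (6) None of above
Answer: 1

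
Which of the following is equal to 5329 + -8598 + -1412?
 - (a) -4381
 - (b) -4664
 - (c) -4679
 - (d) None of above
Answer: d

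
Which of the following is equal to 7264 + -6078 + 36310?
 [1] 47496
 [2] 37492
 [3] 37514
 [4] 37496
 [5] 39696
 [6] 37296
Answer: 4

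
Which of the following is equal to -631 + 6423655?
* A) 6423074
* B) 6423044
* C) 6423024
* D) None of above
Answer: C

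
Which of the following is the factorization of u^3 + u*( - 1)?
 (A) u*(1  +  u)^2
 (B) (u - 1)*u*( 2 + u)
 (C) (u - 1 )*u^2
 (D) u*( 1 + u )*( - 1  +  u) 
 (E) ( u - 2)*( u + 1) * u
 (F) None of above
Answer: D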